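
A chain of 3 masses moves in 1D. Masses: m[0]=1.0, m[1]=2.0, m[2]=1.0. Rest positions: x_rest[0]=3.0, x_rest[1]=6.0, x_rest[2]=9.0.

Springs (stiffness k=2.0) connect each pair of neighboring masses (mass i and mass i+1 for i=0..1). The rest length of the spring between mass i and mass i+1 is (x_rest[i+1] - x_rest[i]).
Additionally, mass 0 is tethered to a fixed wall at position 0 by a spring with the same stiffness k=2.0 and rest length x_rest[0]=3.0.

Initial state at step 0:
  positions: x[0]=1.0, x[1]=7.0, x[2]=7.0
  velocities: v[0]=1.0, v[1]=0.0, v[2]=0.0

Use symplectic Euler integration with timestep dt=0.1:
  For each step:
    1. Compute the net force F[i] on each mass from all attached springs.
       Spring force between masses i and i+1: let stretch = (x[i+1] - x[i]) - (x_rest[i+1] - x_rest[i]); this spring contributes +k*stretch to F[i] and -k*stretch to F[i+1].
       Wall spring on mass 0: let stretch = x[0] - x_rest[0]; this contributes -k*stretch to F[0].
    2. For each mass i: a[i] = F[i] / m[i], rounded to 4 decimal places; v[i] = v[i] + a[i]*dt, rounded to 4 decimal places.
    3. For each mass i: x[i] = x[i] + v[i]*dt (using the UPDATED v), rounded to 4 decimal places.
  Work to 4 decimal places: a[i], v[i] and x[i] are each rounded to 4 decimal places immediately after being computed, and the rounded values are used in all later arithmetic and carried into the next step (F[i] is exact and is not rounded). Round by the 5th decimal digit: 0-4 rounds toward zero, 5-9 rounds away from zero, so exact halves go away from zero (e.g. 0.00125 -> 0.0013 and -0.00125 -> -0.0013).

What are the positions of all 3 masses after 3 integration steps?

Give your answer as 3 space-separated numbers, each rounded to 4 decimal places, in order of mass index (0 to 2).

Step 0: x=[1.0000 7.0000 7.0000] v=[1.0000 0.0000 0.0000]
Step 1: x=[1.2000 6.9400 7.0600] v=[2.0000 -0.6000 0.6000]
Step 2: x=[1.4908 6.8238 7.1776] v=[2.9080 -1.1620 1.1760]
Step 3: x=[1.8584 6.6578 7.3481] v=[3.6764 -1.6599 1.7052]

Answer: 1.8584 6.6578 7.3481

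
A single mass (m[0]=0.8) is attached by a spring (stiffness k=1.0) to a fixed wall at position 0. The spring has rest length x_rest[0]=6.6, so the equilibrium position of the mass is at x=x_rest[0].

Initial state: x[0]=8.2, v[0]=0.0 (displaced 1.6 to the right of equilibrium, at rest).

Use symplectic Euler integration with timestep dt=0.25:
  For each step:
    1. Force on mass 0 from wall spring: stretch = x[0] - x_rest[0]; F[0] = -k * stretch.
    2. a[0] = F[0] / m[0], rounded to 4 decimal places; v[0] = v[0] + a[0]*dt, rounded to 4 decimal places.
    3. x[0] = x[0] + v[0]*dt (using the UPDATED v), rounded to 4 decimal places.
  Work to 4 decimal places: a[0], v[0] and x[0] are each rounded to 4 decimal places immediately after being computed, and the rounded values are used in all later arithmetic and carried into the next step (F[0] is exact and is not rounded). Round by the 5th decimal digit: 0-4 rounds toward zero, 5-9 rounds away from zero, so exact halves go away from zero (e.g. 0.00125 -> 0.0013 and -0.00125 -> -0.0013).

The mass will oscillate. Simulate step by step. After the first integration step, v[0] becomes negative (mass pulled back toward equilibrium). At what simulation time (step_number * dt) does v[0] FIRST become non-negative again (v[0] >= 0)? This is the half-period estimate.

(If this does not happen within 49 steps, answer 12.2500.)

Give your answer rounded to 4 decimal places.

Answer: 3.0000

Derivation:
Step 0: x=[8.2000] v=[0.0000]
Step 1: x=[8.0750] v=[-0.5000]
Step 2: x=[7.8348] v=[-0.9610]
Step 3: x=[7.4981] v=[-1.3469]
Step 4: x=[7.0912] v=[-1.6276]
Step 5: x=[6.6459] v=[-1.7811]
Step 6: x=[6.1970] v=[-1.7955]
Step 7: x=[5.7796] v=[-1.6696]
Step 8: x=[5.4263] v=[-1.4132]
Step 9: x=[5.1647] v=[-1.0464]
Step 10: x=[5.0152] v=[-0.5979]
Step 11: x=[4.9895] v=[-0.1027]
Step 12: x=[5.0897] v=[0.4006]
First v>=0 after going negative at step 12, time=3.0000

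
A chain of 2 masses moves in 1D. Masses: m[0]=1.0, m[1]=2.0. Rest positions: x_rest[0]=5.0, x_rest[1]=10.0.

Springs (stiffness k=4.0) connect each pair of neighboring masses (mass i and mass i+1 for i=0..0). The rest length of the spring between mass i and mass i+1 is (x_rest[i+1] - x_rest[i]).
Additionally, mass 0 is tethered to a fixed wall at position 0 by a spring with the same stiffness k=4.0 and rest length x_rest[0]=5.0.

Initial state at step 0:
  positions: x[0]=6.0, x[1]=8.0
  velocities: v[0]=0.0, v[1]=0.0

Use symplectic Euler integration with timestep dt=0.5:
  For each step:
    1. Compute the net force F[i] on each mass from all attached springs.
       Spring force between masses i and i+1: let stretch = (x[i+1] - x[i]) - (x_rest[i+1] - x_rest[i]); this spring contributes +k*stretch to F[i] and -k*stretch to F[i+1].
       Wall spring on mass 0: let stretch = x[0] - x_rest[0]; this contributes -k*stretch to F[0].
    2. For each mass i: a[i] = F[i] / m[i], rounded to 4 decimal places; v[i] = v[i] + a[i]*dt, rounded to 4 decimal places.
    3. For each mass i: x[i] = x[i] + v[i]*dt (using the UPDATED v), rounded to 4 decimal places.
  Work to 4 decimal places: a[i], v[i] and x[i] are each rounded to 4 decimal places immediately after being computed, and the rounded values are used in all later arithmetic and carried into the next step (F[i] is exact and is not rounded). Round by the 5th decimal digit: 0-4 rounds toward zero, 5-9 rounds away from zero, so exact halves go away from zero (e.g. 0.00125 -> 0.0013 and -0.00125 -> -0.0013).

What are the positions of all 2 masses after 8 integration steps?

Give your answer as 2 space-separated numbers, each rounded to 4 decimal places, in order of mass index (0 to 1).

Step 0: x=[6.0000 8.0000] v=[0.0000 0.0000]
Step 1: x=[2.0000 9.5000] v=[-8.0000 3.0000]
Step 2: x=[3.5000 9.7500] v=[3.0000 0.5000]
Step 3: x=[7.7500 9.3750] v=[8.5000 -0.7500]
Step 4: x=[5.8750 10.6875] v=[-3.7500 2.6250]
Step 5: x=[2.9375 12.0938] v=[-5.8750 2.8125]
Step 6: x=[6.2188 11.4219] v=[6.5626 -1.3438]
Step 7: x=[8.4844 10.6485] v=[4.5312 -1.5469]
Step 8: x=[4.4297 11.2930] v=[-8.1094 1.2890]

Answer: 4.4297 11.2930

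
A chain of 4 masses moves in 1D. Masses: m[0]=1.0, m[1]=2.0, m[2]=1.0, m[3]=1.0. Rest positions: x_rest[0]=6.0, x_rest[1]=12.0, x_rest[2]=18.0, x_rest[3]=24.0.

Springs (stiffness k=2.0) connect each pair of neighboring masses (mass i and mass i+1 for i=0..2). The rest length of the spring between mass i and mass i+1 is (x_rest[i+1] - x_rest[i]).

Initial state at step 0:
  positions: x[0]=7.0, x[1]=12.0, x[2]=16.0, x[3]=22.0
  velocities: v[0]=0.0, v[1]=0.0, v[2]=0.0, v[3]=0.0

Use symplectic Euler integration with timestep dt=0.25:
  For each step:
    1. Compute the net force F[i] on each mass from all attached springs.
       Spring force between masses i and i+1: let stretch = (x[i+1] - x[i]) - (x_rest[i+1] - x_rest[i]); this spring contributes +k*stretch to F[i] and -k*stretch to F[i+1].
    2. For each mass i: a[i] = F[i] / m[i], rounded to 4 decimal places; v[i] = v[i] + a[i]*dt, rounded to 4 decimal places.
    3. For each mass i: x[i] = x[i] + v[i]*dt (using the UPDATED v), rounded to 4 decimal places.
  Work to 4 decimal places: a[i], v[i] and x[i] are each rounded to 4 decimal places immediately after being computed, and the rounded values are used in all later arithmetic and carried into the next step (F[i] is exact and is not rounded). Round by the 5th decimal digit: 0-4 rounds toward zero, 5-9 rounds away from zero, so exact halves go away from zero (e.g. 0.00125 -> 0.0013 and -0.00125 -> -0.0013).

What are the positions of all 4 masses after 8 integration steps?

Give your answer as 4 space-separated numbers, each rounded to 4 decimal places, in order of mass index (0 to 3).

Step 0: x=[7.0000 12.0000 16.0000 22.0000] v=[0.0000 0.0000 0.0000 0.0000]
Step 1: x=[6.8750 11.9375 16.2500 22.0000] v=[-0.5000 -0.2500 1.0000 0.0000]
Step 2: x=[6.6328 11.8281 16.6797 22.0313] v=[-0.9688 -0.4375 1.7188 0.1250]
Step 3: x=[6.2900 11.6973 17.1719 22.1436] v=[-1.3712 -0.5234 1.9688 0.4492]
Step 4: x=[5.8731 11.5707 17.6013 22.3845] v=[-1.6676 -0.5066 1.7174 0.9634]
Step 5: x=[5.4184 11.4649 17.8747 22.7775] v=[-1.8188 -0.4234 1.0937 1.5718]
Step 6: x=[4.9695 11.3818 17.9598 23.3076] v=[-1.7956 -0.3326 0.3402 2.1204]
Step 7: x=[4.5721 11.3090 17.8911 23.9192] v=[-1.5895 -0.2912 -0.2749 2.4465]
Step 8: x=[4.2668 11.2265 17.7531 24.5273] v=[-1.2211 -0.3299 -0.5519 2.4325]

Answer: 4.2668 11.2265 17.7531 24.5273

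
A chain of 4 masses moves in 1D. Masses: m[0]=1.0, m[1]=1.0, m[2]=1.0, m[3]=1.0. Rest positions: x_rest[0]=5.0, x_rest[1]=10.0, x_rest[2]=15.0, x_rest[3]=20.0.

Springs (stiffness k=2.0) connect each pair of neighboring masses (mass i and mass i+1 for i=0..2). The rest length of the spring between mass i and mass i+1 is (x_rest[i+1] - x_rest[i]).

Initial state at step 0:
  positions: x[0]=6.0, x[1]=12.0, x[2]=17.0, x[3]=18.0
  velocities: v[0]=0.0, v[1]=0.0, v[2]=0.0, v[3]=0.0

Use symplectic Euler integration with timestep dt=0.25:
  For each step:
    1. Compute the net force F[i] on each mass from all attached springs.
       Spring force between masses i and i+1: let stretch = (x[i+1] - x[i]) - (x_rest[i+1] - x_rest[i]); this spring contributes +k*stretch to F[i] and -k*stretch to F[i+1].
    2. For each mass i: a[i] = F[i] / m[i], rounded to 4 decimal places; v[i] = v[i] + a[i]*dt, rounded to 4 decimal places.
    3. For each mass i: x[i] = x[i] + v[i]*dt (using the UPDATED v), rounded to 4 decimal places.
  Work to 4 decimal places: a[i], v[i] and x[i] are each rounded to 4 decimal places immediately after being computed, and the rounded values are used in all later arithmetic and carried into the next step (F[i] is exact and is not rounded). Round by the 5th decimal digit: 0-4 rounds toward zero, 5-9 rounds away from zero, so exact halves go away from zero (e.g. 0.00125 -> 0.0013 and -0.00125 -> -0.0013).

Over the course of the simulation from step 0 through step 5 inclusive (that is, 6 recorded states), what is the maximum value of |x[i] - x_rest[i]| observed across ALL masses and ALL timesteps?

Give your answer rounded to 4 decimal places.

Step 0: x=[6.0000 12.0000 17.0000 18.0000] v=[0.0000 0.0000 0.0000 0.0000]
Step 1: x=[6.1250 11.8750 16.5000 18.5000] v=[0.5000 -0.5000 -2.0000 2.0000]
Step 2: x=[6.3438 11.6094 15.6719 19.3750] v=[0.8750 -1.0625 -3.3125 3.5000]
Step 3: x=[6.5958 11.1934 14.7989 20.4121] v=[1.0078 -1.6641 -3.4922 4.1485]
Step 4: x=[6.7975 10.6534 14.1768 21.3726] v=[0.8066 -2.1602 -2.4884 3.8419]
Step 5: x=[6.8562 10.0718 14.0138 22.0586] v=[0.2346 -2.3265 -0.6522 2.7440]
Max displacement = 2.0586

Answer: 2.0586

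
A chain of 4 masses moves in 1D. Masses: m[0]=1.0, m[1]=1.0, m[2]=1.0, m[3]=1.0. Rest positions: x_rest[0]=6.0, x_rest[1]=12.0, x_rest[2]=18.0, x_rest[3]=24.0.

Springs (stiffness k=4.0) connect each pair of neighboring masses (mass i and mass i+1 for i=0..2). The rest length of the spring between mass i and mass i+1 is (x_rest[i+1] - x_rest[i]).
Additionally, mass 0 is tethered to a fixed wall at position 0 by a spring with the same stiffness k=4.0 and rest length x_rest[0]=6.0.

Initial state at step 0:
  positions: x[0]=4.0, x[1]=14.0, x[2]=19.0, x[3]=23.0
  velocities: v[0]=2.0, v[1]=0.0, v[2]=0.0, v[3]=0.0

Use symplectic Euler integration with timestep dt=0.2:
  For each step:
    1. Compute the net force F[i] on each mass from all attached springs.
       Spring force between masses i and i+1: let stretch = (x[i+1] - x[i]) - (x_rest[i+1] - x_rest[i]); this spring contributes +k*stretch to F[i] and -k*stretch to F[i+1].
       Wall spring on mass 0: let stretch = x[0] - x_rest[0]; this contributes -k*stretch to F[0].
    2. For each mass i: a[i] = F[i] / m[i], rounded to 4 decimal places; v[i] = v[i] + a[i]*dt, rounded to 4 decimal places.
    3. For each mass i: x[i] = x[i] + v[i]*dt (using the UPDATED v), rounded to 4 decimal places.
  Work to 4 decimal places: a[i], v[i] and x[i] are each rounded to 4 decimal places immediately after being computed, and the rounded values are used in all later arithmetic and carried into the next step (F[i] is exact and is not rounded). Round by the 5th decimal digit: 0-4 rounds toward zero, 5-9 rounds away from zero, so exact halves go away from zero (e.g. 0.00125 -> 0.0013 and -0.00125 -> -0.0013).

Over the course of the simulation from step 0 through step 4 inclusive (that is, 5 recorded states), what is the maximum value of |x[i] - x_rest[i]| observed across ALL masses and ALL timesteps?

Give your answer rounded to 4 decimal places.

Step 0: x=[4.0000 14.0000 19.0000 23.0000] v=[2.0000 0.0000 0.0000 0.0000]
Step 1: x=[5.3600 13.2000 18.8400 23.3200] v=[6.8000 -4.0000 -0.8000 1.6000]
Step 2: x=[7.1168 12.0480 18.4944 23.8832] v=[8.7840 -5.7600 -1.7280 2.8160]
Step 3: x=[8.5239 11.1384 17.9796 24.5442] v=[7.0355 -4.5478 -2.5741 3.3050]
Step 4: x=[8.9855 10.9051 17.4205 25.1149] v=[2.3080 -1.1664 -2.7954 2.8533]
Max displacement = 2.9855

Answer: 2.9855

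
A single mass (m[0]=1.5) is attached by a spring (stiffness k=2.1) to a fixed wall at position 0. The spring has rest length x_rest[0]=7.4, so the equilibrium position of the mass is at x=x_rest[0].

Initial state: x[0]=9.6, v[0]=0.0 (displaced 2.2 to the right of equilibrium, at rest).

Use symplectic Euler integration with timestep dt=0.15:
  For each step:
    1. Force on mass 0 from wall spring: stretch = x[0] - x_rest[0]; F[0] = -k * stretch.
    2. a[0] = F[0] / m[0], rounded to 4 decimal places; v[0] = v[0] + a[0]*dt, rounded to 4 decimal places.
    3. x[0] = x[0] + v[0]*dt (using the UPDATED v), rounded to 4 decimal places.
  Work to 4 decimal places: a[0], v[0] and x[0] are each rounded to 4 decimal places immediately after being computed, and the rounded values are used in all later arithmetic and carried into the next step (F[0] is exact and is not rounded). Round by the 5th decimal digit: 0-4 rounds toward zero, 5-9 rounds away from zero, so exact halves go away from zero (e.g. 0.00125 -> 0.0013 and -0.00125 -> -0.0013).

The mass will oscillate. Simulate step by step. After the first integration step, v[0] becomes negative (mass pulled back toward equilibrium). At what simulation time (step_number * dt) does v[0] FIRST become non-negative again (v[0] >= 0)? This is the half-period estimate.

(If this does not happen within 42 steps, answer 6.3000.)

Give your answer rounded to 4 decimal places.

Answer: 2.7000

Derivation:
Step 0: x=[9.6000] v=[0.0000]
Step 1: x=[9.5307] v=[-0.4620]
Step 2: x=[9.3943] v=[-0.9095]
Step 3: x=[9.1951] v=[-1.3283]
Step 4: x=[8.9393] v=[-1.7053]
Step 5: x=[8.6350] v=[-2.0286]
Step 6: x=[8.2918] v=[-2.2880]
Step 7: x=[7.9205] v=[-2.4753]
Step 8: x=[7.5328] v=[-2.5846]
Step 9: x=[7.1409] v=[-2.6125]
Step 10: x=[6.7572] v=[-2.5581]
Step 11: x=[6.3937] v=[-2.4231]
Step 12: x=[6.0619] v=[-2.2118]
Step 13: x=[5.7723] v=[-1.9308]
Step 14: x=[5.5340] v=[-1.5890]
Step 15: x=[5.3544] v=[-1.1971]
Step 16: x=[5.2393] v=[-0.7675]
Step 17: x=[5.1922] v=[-0.3138]
Step 18: x=[5.2147] v=[0.1498]
First v>=0 after going negative at step 18, time=2.7000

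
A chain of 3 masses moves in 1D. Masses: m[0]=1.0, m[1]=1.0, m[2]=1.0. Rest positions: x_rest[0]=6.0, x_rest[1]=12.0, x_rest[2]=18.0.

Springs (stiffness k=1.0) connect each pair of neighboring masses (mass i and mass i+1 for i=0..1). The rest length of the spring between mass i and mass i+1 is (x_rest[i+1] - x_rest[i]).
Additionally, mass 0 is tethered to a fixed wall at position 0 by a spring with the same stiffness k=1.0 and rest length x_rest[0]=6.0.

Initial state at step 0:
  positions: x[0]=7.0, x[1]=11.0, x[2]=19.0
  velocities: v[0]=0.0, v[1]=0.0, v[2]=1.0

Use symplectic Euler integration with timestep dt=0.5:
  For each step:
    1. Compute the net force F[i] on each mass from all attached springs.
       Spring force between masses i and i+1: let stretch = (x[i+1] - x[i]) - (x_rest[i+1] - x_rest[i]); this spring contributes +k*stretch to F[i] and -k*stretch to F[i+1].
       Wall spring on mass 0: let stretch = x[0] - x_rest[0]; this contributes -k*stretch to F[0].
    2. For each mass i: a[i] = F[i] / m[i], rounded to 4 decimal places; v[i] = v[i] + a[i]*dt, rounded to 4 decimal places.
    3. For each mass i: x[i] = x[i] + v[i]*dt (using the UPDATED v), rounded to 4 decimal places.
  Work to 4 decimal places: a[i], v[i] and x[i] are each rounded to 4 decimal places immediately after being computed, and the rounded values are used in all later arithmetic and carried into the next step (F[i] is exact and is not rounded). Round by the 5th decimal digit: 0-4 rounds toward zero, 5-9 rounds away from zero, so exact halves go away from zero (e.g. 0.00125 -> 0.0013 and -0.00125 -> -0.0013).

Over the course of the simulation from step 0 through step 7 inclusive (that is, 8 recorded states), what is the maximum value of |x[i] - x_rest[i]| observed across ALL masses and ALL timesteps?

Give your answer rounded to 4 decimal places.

Step 0: x=[7.0000 11.0000 19.0000] v=[0.0000 0.0000 1.0000]
Step 1: x=[6.2500 12.0000 19.0000] v=[-1.5000 2.0000 0.0000]
Step 2: x=[5.3750 13.3125 18.7500] v=[-1.7500 2.6250 -0.5000]
Step 3: x=[5.1406 14.0000 18.6406] v=[-0.4688 1.3750 -0.2188]
Step 4: x=[5.8359 13.6328 18.8711] v=[1.3906 -0.7344 0.4609]
Step 5: x=[7.0215 12.6260 19.2920] v=[2.3711 -2.0137 0.8418]
Step 6: x=[7.8528 11.8845 19.5464] v=[1.6626 -1.4830 0.5088]
Step 7: x=[7.7288 12.0506 19.3853] v=[-0.2480 0.3321 -0.3222]
Max displacement = 2.0000

Answer: 2.0000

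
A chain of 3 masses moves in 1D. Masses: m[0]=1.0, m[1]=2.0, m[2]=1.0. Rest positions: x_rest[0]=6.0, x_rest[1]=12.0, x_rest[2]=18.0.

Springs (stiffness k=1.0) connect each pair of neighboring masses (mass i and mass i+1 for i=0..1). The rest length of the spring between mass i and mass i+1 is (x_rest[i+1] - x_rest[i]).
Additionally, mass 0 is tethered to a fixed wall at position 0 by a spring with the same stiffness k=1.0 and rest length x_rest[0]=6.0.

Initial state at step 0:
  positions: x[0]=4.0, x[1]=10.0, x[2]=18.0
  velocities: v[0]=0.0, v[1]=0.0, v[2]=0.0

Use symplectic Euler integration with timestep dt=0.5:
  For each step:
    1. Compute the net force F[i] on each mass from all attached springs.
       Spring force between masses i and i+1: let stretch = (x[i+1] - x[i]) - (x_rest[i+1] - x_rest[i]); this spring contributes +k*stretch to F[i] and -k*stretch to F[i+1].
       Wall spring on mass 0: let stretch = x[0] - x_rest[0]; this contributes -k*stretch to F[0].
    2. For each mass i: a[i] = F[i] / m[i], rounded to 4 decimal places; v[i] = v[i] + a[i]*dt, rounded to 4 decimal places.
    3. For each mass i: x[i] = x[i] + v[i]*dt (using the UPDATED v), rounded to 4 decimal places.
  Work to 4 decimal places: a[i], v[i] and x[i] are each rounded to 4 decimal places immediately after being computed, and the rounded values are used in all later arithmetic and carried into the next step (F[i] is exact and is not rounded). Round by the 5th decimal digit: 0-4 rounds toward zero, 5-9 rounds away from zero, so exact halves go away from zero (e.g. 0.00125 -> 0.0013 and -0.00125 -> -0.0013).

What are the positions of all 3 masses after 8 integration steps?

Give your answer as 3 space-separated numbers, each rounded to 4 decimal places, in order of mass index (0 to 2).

Step 0: x=[4.0000 10.0000 18.0000] v=[0.0000 0.0000 0.0000]
Step 1: x=[4.5000 10.2500 17.5000] v=[1.0000 0.5000 -1.0000]
Step 2: x=[5.3125 10.6875 16.6875] v=[1.6250 0.8750 -1.6250]
Step 3: x=[6.1407 11.2032 15.8750] v=[1.6563 1.0313 -1.6250]
Step 4: x=[6.6993 11.6700 15.3946] v=[1.1172 0.9336 -0.9609]
Step 5: x=[6.8258 11.9811 15.4830] v=[0.2529 0.6221 0.1768]
Step 6: x=[6.5346 12.0855 16.1960] v=[-0.5824 0.2088 1.4259]
Step 7: x=[5.9975 12.0099 17.3814] v=[-1.0743 -0.1513 2.3707]
Step 8: x=[5.4641 11.8541 18.7239] v=[-1.0669 -0.3116 2.6850]

Answer: 5.4641 11.8541 18.7239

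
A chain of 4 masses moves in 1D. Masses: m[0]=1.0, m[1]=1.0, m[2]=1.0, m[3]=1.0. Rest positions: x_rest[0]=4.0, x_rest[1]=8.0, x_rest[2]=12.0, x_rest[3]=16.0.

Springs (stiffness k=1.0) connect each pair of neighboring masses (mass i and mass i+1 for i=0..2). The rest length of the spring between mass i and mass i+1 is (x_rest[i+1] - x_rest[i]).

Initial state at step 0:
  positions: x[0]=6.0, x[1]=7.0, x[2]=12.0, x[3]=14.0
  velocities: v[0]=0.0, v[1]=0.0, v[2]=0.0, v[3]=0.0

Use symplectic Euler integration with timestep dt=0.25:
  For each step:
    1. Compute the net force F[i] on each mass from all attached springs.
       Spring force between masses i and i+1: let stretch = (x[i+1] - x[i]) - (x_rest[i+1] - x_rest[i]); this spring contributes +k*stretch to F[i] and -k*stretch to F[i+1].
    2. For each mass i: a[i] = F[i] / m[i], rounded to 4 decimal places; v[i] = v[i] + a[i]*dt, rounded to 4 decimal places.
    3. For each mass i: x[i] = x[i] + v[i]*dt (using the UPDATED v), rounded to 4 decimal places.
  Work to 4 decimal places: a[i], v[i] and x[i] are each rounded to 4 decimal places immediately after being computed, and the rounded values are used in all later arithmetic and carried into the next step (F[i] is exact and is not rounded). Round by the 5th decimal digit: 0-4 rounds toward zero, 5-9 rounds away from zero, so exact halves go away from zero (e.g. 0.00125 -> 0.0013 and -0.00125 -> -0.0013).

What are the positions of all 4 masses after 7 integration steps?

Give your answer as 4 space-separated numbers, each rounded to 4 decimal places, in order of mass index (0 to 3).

Step 0: x=[6.0000 7.0000 12.0000 14.0000] v=[0.0000 0.0000 0.0000 0.0000]
Step 1: x=[5.8125 7.2500 11.8125 14.1250] v=[-0.7500 1.0000 -0.7500 0.5000]
Step 2: x=[5.4649 7.6953 11.4844 14.3555] v=[-1.3906 1.7813 -1.3125 0.9219]
Step 3: x=[5.0067 8.2381 11.0989 14.6565] v=[-1.8330 2.1710 -1.5420 1.2041]
Step 4: x=[4.5004 8.7577 10.7570 14.9852] v=[-2.0252 2.0784 -1.3678 1.3147]
Step 5: x=[4.0102 9.1362 10.5544 15.2996] v=[-1.9609 1.5139 -0.8106 1.2577]
Step 6: x=[3.5904 9.2830 10.5597 15.5675] v=[-1.6794 0.5870 0.0212 1.0714]
Step 7: x=[3.2763 9.1538 10.7982 15.7724] v=[-1.2563 -0.5170 0.9540 0.8195]

Answer: 3.2763 9.1538 10.7982 15.7724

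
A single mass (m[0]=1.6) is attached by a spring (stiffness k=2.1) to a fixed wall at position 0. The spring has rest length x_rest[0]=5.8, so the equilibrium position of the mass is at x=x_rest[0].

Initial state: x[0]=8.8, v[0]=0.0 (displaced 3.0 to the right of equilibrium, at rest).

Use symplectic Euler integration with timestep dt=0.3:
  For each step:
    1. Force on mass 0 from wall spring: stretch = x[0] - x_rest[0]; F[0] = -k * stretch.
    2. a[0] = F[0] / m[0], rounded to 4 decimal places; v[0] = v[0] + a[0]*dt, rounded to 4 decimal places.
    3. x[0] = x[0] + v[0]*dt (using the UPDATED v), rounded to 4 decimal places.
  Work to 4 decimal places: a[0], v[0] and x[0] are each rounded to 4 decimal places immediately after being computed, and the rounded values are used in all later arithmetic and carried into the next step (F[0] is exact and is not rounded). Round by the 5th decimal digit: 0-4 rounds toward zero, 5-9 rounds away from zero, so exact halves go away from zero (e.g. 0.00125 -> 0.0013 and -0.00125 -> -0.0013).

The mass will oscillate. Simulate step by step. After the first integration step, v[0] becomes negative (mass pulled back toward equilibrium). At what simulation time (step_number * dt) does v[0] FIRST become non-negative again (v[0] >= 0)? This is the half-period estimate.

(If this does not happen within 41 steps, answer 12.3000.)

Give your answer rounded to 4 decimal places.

Step 0: x=[8.8000] v=[0.0000]
Step 1: x=[8.4456] v=[-1.1813]
Step 2: x=[7.7787] v=[-2.2230]
Step 3: x=[6.8781] v=[-3.0021]
Step 4: x=[5.8501] v=[-3.4266]
Step 5: x=[4.8162] v=[-3.4463]
Step 6: x=[3.8985] v=[-3.0589]
Step 7: x=[3.2054] v=[-2.3102]
Step 8: x=[2.8188] v=[-1.2886]
Step 9: x=[2.7844] v=[-0.1148]
Step 10: x=[3.1062] v=[1.0726]
First v>=0 after going negative at step 10, time=3.0000

Answer: 3.0000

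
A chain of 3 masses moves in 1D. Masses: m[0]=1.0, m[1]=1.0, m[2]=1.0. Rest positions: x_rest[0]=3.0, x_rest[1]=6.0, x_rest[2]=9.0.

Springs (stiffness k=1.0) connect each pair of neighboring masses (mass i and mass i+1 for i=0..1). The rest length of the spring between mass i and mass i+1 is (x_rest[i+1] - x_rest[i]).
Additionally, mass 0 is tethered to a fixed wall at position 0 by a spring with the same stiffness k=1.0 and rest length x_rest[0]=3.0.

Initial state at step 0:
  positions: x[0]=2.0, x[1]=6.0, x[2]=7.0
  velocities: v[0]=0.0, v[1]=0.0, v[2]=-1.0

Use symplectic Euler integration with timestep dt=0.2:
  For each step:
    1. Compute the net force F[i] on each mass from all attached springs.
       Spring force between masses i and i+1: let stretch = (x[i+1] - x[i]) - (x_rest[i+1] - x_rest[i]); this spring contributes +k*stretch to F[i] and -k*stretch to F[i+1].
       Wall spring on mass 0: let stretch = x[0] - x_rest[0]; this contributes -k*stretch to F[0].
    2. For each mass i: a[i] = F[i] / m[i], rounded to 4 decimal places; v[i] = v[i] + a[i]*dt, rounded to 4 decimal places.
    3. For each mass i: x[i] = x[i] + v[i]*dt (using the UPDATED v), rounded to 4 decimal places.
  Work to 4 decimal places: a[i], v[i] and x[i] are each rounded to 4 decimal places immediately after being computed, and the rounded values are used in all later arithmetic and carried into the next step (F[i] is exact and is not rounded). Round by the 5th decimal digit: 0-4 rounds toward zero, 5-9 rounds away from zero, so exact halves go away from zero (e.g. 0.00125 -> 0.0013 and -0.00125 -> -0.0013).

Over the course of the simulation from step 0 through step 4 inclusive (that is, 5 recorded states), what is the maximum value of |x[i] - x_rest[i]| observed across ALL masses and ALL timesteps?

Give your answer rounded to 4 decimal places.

Answer: 2.1600

Derivation:
Step 0: x=[2.0000 6.0000 7.0000] v=[0.0000 0.0000 -1.0000]
Step 1: x=[2.0800 5.8800 6.8800] v=[0.4000 -0.6000 -0.6000]
Step 2: x=[2.2288 5.6480 6.8400] v=[0.7440 -1.1600 -0.2000]
Step 3: x=[2.4252 5.3269 6.8723] v=[0.9821 -1.6054 0.1616]
Step 4: x=[2.6407 4.9516 6.9628] v=[1.0774 -1.8767 0.4525]
Max displacement = 2.1600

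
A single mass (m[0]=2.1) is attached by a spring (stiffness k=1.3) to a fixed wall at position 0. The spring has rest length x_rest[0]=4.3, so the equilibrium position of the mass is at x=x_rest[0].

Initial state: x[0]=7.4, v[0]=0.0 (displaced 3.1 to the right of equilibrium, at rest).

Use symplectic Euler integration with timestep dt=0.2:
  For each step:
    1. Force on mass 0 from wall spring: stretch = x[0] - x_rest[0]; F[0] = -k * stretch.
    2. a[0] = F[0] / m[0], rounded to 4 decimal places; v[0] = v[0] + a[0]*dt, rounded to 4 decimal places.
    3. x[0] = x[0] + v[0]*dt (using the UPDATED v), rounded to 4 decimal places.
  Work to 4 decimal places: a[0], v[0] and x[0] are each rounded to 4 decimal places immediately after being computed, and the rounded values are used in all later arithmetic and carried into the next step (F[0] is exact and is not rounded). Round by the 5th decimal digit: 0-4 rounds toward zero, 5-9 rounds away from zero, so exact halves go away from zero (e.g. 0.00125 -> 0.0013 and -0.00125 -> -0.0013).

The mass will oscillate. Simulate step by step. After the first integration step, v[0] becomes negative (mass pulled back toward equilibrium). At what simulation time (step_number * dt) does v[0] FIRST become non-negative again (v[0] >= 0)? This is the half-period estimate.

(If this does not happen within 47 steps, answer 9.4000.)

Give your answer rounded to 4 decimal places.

Answer: 4.0000

Derivation:
Step 0: x=[7.4000] v=[0.0000]
Step 1: x=[7.3232] v=[-0.3838]
Step 2: x=[7.1716] v=[-0.7581]
Step 3: x=[6.9489] v=[-1.1136]
Step 4: x=[6.6606] v=[-1.4416]
Step 5: x=[6.3138] v=[-1.7339]
Step 6: x=[5.9172] v=[-1.9832]
Step 7: x=[5.4805] v=[-2.1834]
Step 8: x=[5.0146] v=[-2.3296]
Step 9: x=[4.5310] v=[-2.4181]
Step 10: x=[4.0417] v=[-2.4467]
Step 11: x=[3.5588] v=[-2.4147]
Step 12: x=[3.0942] v=[-2.3229]
Step 13: x=[2.6595] v=[-2.1736]
Step 14: x=[2.2654] v=[-1.9705]
Step 15: x=[1.9217] v=[-1.7186]
Step 16: x=[1.6369] v=[-1.4241]
Step 17: x=[1.4180] v=[-1.0944]
Step 18: x=[1.2705] v=[-0.7376]
Step 19: x=[1.1980] v=[-0.3625]
Step 20: x=[1.2023] v=[0.0216]
First v>=0 after going negative at step 20, time=4.0000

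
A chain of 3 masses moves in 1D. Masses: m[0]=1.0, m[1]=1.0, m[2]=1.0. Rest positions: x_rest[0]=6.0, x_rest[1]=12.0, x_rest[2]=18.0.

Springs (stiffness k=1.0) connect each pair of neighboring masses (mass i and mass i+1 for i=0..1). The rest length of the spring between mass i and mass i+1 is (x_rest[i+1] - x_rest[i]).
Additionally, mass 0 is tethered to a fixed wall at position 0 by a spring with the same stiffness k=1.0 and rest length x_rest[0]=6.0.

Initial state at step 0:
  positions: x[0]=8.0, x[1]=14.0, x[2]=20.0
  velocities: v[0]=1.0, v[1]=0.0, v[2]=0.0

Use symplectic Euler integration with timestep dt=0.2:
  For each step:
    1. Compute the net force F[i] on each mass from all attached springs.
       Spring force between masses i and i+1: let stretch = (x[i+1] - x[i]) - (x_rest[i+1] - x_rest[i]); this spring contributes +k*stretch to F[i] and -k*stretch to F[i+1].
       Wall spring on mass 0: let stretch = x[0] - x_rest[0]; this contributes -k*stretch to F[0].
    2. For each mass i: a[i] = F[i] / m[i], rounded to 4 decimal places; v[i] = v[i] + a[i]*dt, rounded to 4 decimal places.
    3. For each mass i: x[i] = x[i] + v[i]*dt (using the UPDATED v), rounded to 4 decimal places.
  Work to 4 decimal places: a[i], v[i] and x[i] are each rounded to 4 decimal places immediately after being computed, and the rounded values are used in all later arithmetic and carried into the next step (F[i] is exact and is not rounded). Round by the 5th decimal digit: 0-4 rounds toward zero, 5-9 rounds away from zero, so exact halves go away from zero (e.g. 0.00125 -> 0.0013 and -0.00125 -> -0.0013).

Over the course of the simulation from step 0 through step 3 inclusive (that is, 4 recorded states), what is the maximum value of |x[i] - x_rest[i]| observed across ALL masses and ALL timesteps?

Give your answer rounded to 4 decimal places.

Answer: 2.1504

Derivation:
Step 0: x=[8.0000 14.0000 20.0000] v=[1.0000 0.0000 0.0000]
Step 1: x=[8.1200 14.0000 20.0000] v=[0.6000 0.0000 0.0000]
Step 2: x=[8.1504 14.0048 20.0000] v=[0.1520 0.0240 0.0000]
Step 3: x=[8.0890 14.0152 20.0002] v=[-0.3072 0.0522 0.0010]
Max displacement = 2.1504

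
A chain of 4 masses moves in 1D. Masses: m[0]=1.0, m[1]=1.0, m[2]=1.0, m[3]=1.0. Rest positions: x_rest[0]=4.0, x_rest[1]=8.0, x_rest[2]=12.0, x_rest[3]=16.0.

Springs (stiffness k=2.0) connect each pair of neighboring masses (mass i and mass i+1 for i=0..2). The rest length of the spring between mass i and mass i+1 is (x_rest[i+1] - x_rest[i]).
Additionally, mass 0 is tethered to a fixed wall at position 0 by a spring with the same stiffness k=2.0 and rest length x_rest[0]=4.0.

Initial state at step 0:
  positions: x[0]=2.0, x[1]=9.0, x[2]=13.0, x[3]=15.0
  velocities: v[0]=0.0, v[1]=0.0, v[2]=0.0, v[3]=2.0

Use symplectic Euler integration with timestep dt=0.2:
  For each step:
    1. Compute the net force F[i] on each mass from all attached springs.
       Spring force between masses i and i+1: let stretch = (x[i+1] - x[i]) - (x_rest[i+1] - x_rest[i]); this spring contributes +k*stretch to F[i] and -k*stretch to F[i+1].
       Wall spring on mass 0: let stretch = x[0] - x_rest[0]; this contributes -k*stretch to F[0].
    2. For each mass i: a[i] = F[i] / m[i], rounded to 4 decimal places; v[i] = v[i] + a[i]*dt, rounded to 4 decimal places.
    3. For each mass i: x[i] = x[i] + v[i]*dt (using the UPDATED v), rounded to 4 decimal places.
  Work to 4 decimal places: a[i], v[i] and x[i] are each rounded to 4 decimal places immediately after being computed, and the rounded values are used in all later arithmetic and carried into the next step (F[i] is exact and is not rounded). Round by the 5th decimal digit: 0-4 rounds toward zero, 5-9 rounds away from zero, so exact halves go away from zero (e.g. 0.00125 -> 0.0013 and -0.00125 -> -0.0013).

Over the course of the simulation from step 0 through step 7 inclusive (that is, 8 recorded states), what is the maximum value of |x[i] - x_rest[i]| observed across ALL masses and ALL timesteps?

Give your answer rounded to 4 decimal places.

Step 0: x=[2.0000 9.0000 13.0000 15.0000] v=[0.0000 0.0000 0.0000 2.0000]
Step 1: x=[2.4000 8.7600 12.8400 15.5600] v=[2.0000 -1.2000 -0.8000 2.8000]
Step 2: x=[3.1168 8.3376 12.5712 16.2224] v=[3.5840 -2.1120 -1.3440 3.3120]
Step 3: x=[4.0019 7.8362 12.2558 16.9127] v=[4.4256 -2.5069 -1.5770 3.4515]
Step 4: x=[4.8736 7.3816 11.9594 17.5504] v=[4.3586 -2.2728 -1.4821 3.1887]
Step 5: x=[5.5561 7.0926 11.7440 18.0609] v=[3.4124 -1.4449 -1.0768 2.5523]
Step 6: x=[5.9170 7.0528 11.6619 18.3860] v=[1.8046 -0.1989 -0.4106 1.6255]
Step 7: x=[5.8954 7.2909 11.7490 18.4932] v=[-0.1079 1.1904 0.4354 0.5359]
Max displacement = 2.4932

Answer: 2.4932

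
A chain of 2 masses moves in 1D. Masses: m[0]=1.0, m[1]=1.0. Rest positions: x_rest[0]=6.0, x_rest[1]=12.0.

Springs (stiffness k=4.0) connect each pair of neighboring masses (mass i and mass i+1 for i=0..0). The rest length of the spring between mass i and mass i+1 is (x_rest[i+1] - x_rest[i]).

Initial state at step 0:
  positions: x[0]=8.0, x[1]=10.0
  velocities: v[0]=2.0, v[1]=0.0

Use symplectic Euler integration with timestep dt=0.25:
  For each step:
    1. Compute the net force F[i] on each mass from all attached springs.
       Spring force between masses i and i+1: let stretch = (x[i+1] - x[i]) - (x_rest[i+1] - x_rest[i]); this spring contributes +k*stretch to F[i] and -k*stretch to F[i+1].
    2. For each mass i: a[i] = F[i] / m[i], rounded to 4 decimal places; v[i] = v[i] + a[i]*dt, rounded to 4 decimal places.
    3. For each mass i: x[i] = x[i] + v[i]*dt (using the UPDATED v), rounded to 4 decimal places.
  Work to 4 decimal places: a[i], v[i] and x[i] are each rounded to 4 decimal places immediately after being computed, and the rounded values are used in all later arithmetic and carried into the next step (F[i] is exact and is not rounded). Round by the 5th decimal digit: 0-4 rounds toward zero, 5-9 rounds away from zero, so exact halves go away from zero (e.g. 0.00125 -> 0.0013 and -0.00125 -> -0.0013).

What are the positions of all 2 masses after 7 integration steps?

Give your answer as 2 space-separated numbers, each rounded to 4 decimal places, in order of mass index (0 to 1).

Step 0: x=[8.0000 10.0000] v=[2.0000 0.0000]
Step 1: x=[7.5000 11.0000] v=[-2.0000 4.0000]
Step 2: x=[6.3750 12.6250] v=[-4.5000 6.5000]
Step 3: x=[5.3125 14.1875] v=[-4.2500 6.2500]
Step 4: x=[4.9688 15.0313] v=[-1.3750 3.3750]
Step 5: x=[5.6407 14.8594] v=[2.6875 -0.6875]
Step 6: x=[7.1173 13.8829] v=[5.9062 -3.9062]
Step 7: x=[8.7853 12.7150] v=[6.6718 -4.6718]

Answer: 8.7853 12.7150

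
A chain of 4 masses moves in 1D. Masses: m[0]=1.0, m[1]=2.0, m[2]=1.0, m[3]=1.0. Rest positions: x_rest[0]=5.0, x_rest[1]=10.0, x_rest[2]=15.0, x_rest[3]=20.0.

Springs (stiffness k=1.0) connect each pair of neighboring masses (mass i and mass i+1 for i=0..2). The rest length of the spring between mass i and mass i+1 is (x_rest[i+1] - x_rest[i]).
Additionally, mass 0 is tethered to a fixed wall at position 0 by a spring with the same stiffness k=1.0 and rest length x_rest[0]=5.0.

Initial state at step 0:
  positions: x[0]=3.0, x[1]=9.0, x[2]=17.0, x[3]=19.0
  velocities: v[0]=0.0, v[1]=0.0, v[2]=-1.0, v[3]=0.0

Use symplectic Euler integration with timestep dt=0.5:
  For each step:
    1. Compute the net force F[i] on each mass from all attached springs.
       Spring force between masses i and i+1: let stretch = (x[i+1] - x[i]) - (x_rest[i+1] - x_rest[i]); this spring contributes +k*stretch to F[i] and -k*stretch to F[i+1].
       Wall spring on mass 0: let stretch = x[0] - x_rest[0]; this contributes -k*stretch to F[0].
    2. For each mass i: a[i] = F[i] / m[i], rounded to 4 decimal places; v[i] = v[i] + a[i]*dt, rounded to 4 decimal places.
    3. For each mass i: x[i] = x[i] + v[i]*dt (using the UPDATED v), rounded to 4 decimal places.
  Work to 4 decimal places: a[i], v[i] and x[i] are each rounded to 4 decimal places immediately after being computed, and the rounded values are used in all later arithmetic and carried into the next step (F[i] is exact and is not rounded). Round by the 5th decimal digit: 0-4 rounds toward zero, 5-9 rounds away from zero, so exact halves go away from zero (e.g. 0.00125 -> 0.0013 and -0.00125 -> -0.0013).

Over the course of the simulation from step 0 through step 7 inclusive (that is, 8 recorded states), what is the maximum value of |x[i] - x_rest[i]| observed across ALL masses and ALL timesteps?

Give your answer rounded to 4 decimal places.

Step 0: x=[3.0000 9.0000 17.0000 19.0000] v=[0.0000 0.0000 -1.0000 0.0000]
Step 1: x=[3.7500 9.2500 15.0000 19.7500] v=[1.5000 0.5000 -4.0000 1.5000]
Step 2: x=[4.9375 9.5313 12.7500 20.5625] v=[2.3750 0.5625 -4.5000 1.6250]
Step 3: x=[6.0391 9.6407 11.6485 20.6719] v=[2.2032 0.2187 -2.2031 0.2188]
Step 4: x=[6.5314 9.5508 12.3009 19.7755] v=[0.9845 -0.1798 1.3047 -1.7929]
Step 5: x=[6.1457 9.4272 14.1344 18.2604] v=[-0.7715 -0.2472 3.6670 -3.0302]
Step 6: x=[5.0439 9.4819 15.8226 16.9638] v=[-2.2036 0.1093 3.3764 -2.5932]
Step 7: x=[3.7906 9.7744 16.2110 16.6319] v=[-2.5066 0.5850 0.7767 -0.6638]
Max displacement = 3.3681

Answer: 3.3681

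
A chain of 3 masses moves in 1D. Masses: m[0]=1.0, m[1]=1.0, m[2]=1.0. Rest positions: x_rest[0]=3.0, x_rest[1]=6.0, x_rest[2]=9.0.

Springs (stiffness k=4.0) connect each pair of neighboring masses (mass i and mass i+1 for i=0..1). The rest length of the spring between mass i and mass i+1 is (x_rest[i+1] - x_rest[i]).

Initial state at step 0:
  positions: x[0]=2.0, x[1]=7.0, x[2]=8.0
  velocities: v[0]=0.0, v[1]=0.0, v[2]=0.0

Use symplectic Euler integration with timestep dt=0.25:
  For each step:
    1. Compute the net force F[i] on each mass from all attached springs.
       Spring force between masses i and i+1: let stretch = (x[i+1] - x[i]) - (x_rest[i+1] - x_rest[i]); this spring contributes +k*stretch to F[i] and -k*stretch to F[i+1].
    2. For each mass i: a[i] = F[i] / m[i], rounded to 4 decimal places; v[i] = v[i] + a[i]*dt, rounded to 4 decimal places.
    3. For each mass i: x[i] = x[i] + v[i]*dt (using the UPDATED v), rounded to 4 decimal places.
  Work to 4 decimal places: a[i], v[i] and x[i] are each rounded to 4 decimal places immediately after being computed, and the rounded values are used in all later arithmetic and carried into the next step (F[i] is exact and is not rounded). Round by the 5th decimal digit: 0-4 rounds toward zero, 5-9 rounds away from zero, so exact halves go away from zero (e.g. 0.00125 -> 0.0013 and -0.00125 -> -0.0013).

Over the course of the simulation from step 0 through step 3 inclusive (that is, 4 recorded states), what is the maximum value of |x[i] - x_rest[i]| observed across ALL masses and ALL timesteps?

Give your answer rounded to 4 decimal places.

Answer: 1.8125

Derivation:
Step 0: x=[2.0000 7.0000 8.0000] v=[0.0000 0.0000 0.0000]
Step 1: x=[2.5000 6.0000 8.5000] v=[2.0000 -4.0000 2.0000]
Step 2: x=[3.1250 4.7500 9.1250] v=[2.5000 -5.0000 2.5000]
Step 3: x=[3.4063 4.1875 9.4063] v=[1.1250 -2.2500 1.1250]
Max displacement = 1.8125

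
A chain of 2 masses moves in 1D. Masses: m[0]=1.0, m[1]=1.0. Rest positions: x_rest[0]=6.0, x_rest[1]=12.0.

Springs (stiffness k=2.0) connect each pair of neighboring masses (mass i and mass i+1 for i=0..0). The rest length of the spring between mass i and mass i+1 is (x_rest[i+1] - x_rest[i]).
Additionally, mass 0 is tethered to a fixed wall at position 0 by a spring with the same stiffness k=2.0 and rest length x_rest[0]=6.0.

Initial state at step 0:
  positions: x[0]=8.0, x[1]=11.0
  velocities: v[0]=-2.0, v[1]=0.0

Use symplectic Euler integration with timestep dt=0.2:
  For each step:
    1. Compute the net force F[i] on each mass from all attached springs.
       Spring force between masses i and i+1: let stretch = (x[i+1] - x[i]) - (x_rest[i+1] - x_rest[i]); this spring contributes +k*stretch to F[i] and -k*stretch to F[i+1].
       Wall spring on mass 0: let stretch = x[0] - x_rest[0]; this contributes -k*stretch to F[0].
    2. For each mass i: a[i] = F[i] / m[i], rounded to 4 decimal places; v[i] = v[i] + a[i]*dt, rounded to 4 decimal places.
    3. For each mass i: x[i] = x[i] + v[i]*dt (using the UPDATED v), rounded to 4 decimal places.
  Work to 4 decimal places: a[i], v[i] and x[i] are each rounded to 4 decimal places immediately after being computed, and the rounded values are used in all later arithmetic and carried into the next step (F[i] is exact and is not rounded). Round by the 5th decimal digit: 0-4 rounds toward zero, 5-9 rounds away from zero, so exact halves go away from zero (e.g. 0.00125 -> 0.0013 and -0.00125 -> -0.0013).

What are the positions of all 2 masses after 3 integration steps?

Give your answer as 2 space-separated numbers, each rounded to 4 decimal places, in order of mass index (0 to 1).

Answer: 5.0418 12.0744

Derivation:
Step 0: x=[8.0000 11.0000] v=[-2.0000 0.0000]
Step 1: x=[7.2000 11.2400] v=[-4.0000 1.2000]
Step 2: x=[6.1472 11.6368] v=[-5.2640 1.9840]
Step 3: x=[5.0418 12.0744] v=[-5.5270 2.1882]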